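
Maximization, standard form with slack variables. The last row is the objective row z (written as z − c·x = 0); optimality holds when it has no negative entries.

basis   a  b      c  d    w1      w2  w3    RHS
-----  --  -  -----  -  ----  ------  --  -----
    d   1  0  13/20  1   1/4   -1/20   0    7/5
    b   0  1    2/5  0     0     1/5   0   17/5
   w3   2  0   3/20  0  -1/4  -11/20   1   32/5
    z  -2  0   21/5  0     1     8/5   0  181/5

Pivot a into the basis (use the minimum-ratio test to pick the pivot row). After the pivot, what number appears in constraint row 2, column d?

0

Ratio test on column a — row 1: (7/5)/1 = 7/5; row 2: entry 0 ≤ 0; row 3: (32/5)/2 = 16/5. Minimum is 7/5 at row 1 (d leaves); pivot element 1.
Divide row 1 by 1; eliminate column a from the other rows.
Row 2 update in column d: 0 − 0·1 = 0.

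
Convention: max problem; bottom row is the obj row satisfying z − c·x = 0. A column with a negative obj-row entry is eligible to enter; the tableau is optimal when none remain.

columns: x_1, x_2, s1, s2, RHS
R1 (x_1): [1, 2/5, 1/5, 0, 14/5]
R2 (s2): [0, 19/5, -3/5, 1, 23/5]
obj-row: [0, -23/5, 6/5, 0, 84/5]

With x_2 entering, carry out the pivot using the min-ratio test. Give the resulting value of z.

425/19

Ratio test on column x_2 — row 1: (14/5)/(2/5) = 7; row 2: (23/5)/(19/5) = 23/19. Minimum is 23/19 at row 2 (s2 leaves); pivot element 19/5.
Pivot on row 2; the obj-row RHS becomes 84/5 − (-23/5)·(23/19) = 425/19.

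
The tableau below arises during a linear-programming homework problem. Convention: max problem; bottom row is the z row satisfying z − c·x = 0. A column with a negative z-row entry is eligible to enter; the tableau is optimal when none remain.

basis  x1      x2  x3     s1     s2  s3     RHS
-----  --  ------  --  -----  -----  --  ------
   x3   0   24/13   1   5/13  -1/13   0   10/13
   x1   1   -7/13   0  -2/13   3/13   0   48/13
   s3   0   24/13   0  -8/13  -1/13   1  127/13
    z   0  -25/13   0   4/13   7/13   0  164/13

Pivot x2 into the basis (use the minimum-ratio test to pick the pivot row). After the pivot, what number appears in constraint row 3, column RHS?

9

Ratio test on column x2 — row 1: (10/13)/(24/13) = 5/12; row 2: entry -7/13 ≤ 0; row 3: (127/13)/(24/13) = 127/24. Minimum is 5/12 at row 1 (x3 leaves); pivot element 24/13.
Divide row 1 by 24/13; eliminate column x2 from the other rows.
Row 3 update in column RHS: 127/13 − (24/13)·(5/12) = 9.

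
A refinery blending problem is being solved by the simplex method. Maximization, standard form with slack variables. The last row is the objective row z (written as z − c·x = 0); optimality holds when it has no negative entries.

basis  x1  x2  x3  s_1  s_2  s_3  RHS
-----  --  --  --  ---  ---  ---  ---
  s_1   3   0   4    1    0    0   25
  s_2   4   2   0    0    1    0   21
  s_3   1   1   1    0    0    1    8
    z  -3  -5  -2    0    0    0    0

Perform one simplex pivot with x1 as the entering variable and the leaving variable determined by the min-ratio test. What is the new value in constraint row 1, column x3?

Ratio test on column x1 — row 1: 25/3 = 25/3; row 2: 21/4 = 21/4; row 3: 8/1 = 8. Minimum is 21/4 at row 2 (s_2 leaves); pivot element 4.
Divide row 2 by 4; eliminate column x1 from the other rows.
Row 1 update in column x3: 4 − 3·0 = 4.

4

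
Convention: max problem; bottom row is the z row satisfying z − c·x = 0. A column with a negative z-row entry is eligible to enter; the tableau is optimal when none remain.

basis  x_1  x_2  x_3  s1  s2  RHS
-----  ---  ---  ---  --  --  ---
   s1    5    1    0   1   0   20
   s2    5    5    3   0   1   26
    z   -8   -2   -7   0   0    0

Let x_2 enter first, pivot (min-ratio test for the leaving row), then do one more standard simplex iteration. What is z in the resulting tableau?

163/5

Ratio test on column x_2 — row 1: 20/1 = 20; row 2: 26/5 = 26/5. Minimum is 26/5 at row 2 (s2 leaves); pivot element 5.
Pivot on row 2; the z-row RHS becomes 0 − (-2)·(26/5) = 52/5.
Next entering variable (most negative z-row entry -6): x_1.
Ratio test on column x_1 — row 1: (74/5)/4 = 37/10; row 2: (26/5)/1 = 26/5. Minimum is 37/10 at row 1 (s1 leaves); pivot element 4.
After the second pivot the z-row RHS is 52/5 − (-6)·(37/10) = 163/5.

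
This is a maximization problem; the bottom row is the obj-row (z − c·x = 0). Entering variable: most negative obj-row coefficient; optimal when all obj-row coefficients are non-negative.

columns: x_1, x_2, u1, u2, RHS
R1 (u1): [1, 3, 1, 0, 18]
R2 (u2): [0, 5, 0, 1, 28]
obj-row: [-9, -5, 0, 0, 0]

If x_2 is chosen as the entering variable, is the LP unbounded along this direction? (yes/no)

no

Column x_2 has positive entries in row(s) 1, 2, so the ratio test bounds it — not unbounded.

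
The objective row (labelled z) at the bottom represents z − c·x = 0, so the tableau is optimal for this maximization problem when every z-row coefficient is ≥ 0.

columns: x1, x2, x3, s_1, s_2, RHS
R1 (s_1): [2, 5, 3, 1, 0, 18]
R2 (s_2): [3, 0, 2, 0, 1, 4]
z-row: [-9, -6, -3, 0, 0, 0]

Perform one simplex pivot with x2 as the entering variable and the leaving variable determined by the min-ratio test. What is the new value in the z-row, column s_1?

6/5

Ratio test on column x2 — row 1: 18/5 = 18/5; row 2: entry 0 ≤ 0. Minimum is 18/5 at row 1 (s_1 leaves); pivot element 5.
Divide row 1 by 5; eliminate column x2 from the other rows.
z-row update in column s_1: 0 − (-6)·(1/5) = 6/5.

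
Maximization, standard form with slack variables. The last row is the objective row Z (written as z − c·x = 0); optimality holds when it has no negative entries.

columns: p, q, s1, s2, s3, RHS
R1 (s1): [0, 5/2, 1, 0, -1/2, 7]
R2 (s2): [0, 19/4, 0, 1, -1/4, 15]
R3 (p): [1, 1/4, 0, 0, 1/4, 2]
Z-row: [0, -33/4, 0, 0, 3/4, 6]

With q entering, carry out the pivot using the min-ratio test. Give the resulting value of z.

291/10

Ratio test on column q — row 1: 7/(5/2) = 14/5; row 2: 15/(19/4) = 60/19; row 3: 2/(1/4) = 8. Minimum is 14/5 at row 1 (s1 leaves); pivot element 5/2.
Pivot on row 1; the Z-row RHS becomes 6 − (-33/4)·(14/5) = 291/10.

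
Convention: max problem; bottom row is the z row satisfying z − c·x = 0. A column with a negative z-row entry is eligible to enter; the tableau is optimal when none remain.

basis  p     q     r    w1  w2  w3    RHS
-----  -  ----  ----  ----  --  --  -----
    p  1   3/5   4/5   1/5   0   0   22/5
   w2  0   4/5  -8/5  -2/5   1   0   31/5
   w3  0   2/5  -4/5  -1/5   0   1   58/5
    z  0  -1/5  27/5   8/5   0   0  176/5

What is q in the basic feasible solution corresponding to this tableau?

0

q is not in the basis, so in the current basic feasible solution q = 0.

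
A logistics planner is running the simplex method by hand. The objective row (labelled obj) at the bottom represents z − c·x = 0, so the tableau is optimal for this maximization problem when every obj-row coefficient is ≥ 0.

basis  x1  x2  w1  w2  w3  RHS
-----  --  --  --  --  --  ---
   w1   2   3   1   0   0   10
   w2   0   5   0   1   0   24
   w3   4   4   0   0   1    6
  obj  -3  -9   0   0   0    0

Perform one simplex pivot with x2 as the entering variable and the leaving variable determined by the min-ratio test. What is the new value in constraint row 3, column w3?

1/4

Ratio test on column x2 — row 1: 10/3 = 10/3; row 2: 24/5 = 24/5; row 3: 6/4 = 3/2. Minimum is 3/2 at row 3 (w3 leaves); pivot element 4.
Divide row 3 by 4; eliminate column x2 from the other rows.
In the new row 3, the w3 entry is the old entry divided by the pivot: 1/4 = 1/4.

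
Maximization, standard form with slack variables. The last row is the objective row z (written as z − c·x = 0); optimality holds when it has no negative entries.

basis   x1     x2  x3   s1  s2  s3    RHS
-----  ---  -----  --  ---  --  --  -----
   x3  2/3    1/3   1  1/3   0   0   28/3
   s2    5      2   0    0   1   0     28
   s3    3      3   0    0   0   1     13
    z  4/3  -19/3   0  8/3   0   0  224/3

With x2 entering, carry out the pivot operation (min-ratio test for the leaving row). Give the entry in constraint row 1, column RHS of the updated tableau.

Ratio test on column x2 — row 1: (28/3)/(1/3) = 28; row 2: 28/2 = 14; row 3: 13/3 = 13/3. Minimum is 13/3 at row 3 (s3 leaves); pivot element 3.
Divide row 3 by 3; eliminate column x2 from the other rows.
Row 1 update in column RHS: 28/3 − (1/3)·(13/3) = 71/9.

71/9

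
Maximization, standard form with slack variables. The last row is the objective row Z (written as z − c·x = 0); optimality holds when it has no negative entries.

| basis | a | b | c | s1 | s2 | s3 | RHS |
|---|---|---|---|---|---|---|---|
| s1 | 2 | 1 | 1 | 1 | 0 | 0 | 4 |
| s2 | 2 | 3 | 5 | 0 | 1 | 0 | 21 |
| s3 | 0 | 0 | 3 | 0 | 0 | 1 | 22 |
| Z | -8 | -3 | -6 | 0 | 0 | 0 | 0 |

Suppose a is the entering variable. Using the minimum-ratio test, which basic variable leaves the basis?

s1

Column a entries and ratios — s1: 4/2 = 2; s2: 21/2 = 21/2; s3: 0 ≤ 0, skip.
Smallest ratio is 2 in the row of s1, so s1 leaves.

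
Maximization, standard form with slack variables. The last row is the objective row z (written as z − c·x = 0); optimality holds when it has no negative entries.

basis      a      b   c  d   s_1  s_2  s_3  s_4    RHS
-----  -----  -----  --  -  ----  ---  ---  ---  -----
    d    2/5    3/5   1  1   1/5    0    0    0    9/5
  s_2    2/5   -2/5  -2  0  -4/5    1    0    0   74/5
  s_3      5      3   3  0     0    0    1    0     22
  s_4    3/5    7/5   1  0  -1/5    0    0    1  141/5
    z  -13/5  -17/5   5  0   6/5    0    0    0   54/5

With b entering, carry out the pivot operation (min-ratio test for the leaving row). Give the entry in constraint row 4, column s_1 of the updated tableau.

-2/3

Ratio test on column b — row 1: (9/5)/(3/5) = 3; row 2: entry -2/5 ≤ 0; row 3: 22/3 = 22/3; row 4: (141/5)/(7/5) = 141/7. Minimum is 3 at row 1 (d leaves); pivot element 3/5.
Divide row 1 by 3/5; eliminate column b from the other rows.
Row 4 update in column s_1: -1/5 − (7/5)·(1/3) = -2/3.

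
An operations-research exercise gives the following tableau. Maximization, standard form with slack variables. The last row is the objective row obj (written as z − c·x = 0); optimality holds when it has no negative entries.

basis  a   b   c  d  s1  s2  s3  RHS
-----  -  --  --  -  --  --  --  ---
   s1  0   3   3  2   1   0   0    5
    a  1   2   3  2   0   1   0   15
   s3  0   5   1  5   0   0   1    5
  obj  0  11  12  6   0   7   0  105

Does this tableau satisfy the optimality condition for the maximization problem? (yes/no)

yes

Every obj-row coefficient is ≥ 0, so the tableau is optimal.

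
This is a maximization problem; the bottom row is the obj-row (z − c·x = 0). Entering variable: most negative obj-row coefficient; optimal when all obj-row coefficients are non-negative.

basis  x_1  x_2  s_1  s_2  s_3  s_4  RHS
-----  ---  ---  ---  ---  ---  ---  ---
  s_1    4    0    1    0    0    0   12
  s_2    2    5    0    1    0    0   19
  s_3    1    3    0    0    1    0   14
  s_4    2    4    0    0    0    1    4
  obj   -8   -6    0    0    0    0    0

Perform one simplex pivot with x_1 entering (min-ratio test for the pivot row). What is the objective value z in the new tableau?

Ratio test on column x_1 — row 1: 12/4 = 3; row 2: 19/2 = 19/2; row 3: 14/1 = 14; row 4: 4/2 = 2. Minimum is 2 at row 4 (s_4 leaves); pivot element 2.
Pivot on row 4; the obj-row RHS becomes 0 − (-8)·2 = 16.

16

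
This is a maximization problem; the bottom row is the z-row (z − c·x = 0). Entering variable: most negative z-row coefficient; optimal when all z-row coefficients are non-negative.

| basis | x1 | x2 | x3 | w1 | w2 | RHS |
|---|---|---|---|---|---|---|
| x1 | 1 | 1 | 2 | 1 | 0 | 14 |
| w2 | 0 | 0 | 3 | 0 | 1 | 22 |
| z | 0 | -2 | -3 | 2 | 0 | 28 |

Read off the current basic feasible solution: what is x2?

0

x2 is not in the basis, so in the current basic feasible solution x2 = 0.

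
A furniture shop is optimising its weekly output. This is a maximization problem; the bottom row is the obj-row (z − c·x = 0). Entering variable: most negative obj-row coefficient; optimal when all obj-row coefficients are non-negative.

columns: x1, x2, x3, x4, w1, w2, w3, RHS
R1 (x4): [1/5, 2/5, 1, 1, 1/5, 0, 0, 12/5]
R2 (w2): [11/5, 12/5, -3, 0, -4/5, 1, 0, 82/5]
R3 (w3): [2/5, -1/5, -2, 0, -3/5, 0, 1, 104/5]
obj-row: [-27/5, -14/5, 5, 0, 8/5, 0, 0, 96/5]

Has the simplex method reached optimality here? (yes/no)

The obj-row has a negative entry -27/5 in column x1, so it is not optimal.

no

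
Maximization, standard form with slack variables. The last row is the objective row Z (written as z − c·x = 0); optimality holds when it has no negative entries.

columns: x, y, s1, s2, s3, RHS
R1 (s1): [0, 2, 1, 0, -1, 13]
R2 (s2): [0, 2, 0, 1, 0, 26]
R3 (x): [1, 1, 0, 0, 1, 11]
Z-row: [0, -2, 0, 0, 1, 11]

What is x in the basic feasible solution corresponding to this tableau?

x is basic (row 3); its value is the RHS of that row, 11.

11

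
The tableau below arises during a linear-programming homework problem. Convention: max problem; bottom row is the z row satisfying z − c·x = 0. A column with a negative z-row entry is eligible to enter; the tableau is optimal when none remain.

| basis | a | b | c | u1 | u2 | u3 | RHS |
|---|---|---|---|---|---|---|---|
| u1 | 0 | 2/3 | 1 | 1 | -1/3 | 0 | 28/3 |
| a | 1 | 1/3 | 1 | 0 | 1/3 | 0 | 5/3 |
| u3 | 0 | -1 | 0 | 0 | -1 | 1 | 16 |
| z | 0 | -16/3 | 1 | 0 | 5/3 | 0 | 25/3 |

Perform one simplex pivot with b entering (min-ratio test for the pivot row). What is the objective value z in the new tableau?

Ratio test on column b — row 1: (28/3)/(2/3) = 14; row 2: (5/3)/(1/3) = 5; row 3: entry -1 ≤ 0. Minimum is 5 at row 2 (a leaves); pivot element 1/3.
Pivot on row 2; the z-row RHS becomes 25/3 − (-16/3)·5 = 35.

35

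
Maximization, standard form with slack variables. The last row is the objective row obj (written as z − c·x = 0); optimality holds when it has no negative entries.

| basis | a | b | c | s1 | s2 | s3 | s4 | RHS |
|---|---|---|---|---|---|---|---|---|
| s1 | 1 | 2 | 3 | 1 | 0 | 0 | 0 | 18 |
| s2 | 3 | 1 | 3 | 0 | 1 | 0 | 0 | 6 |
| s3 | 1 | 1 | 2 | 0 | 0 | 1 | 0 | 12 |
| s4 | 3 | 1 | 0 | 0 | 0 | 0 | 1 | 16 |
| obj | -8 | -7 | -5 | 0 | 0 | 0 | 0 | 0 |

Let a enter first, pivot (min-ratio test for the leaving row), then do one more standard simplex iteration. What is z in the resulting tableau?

42

Ratio test on column a — row 1: 18/1 = 18; row 2: 6/3 = 2; row 3: 12/1 = 12; row 4: 16/3 = 16/3. Minimum is 2 at row 2 (s2 leaves); pivot element 3.
Pivot on row 2; the obj-row RHS becomes 0 − (-8)·2 = 16.
Next entering variable (most negative obj-row entry -13/3): b.
Ratio test on column b — row 1: 16/(5/3) = 48/5; row 2: 2/(1/3) = 6; row 3: 10/(2/3) = 15; row 4: entry 0 ≤ 0. Minimum is 6 at row 2 (a leaves); pivot element 1/3.
After the second pivot the obj-row RHS is 16 − (-13/3)·6 = 42.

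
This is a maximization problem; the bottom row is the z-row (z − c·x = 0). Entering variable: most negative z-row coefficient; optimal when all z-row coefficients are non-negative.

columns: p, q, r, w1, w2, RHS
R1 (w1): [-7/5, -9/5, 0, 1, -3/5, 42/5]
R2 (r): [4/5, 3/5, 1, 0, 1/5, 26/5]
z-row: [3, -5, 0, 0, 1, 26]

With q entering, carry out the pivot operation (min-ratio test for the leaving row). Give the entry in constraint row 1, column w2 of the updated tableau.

Ratio test on column q — row 1: entry -9/5 ≤ 0; row 2: (26/5)/(3/5) = 26/3. Minimum is 26/3 at row 2 (r leaves); pivot element 3/5.
Divide row 2 by 3/5; eliminate column q from the other rows.
Row 1 update in column w2: -3/5 − (-9/5)·(1/3) = 0.

0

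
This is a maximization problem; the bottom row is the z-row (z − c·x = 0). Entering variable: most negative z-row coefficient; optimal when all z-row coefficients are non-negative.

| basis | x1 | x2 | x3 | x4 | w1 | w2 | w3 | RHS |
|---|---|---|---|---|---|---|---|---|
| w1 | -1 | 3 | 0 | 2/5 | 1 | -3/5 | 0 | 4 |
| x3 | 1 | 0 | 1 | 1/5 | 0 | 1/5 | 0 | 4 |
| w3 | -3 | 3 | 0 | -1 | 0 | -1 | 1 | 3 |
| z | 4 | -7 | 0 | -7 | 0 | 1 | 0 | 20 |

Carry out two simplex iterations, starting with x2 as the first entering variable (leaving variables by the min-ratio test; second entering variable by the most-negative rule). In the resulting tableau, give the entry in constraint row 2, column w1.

-1/7

Ratio test on column x2 — row 1: 4/3 = 4/3; row 2: entry 0 ≤ 0; row 3: 3/3 = 1. Minimum is 1 at row 3 (w3 leaves); pivot element 3.
Divide row 3 by 3; eliminate column x2 from the other rows.
Second iteration: most negative z-row entry is -28/3 in column x4, so x4 enters.
Ratio test on column x4 — row 1: 1/(7/5) = 5/7; row 2: 4/(1/5) = 20; row 3: entry -1/3 ≤ 0. Minimum is 5/7 at row 1 (w1 leaves); pivot element 7/5.
Divide row 1 by 7/5; eliminate column x4 from the other rows.
After both pivots, the entry at constraint row 2, column w1 is -1/7.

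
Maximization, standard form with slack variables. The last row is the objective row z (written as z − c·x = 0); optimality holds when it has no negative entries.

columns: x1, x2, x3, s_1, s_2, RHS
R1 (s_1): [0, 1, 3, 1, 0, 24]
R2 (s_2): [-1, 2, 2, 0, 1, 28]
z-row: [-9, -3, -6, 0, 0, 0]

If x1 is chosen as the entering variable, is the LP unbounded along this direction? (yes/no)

yes

Every constraint-row entry in column x1 is ≤ 0, so increasing x1 is unbounded.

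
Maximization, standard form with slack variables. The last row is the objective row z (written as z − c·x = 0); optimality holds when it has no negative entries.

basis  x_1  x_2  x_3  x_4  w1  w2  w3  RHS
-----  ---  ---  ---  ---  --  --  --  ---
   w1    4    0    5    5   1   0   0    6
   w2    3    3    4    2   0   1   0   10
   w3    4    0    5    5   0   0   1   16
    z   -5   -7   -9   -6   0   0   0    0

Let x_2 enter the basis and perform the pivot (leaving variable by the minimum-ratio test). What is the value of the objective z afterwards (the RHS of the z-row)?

Ratio test on column x_2 — row 1: entry 0 ≤ 0; row 2: 10/3 = 10/3; row 3: entry 0 ≤ 0. Minimum is 10/3 at row 2 (w2 leaves); pivot element 3.
Pivot on row 2; the z-row RHS becomes 0 − (-7)·(10/3) = 70/3.

70/3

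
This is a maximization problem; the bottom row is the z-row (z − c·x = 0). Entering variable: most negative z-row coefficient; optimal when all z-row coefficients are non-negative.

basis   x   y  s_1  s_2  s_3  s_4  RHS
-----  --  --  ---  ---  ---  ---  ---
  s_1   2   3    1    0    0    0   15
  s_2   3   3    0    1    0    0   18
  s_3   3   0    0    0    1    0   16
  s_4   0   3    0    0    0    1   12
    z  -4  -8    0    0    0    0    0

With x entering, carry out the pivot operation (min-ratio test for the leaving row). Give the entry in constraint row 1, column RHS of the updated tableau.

Ratio test on column x — row 1: 15/2 = 15/2; row 2: 18/3 = 6; row 3: 16/3 = 16/3; row 4: entry 0 ≤ 0. Minimum is 16/3 at row 3 (s_3 leaves); pivot element 3.
Divide row 3 by 3; eliminate column x from the other rows.
Row 1 update in column RHS: 15 − 2·(16/3) = 13/3.

13/3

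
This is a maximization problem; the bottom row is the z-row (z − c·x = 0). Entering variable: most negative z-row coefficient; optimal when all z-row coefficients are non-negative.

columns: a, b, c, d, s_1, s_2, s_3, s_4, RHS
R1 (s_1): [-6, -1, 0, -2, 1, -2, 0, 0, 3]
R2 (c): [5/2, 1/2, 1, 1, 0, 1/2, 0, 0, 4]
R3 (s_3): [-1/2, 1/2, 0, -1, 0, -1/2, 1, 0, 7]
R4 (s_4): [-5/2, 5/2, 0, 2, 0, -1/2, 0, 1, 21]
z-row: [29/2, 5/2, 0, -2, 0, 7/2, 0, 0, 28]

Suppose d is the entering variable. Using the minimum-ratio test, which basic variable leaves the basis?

c

Column d entries and ratios — s_1: -2 ≤ 0, skip; c: 4/1 = 4; s_3: -1 ≤ 0, skip; s_4: 21/2 = 21/2.
Smallest ratio is 4 in the row of c, so c leaves.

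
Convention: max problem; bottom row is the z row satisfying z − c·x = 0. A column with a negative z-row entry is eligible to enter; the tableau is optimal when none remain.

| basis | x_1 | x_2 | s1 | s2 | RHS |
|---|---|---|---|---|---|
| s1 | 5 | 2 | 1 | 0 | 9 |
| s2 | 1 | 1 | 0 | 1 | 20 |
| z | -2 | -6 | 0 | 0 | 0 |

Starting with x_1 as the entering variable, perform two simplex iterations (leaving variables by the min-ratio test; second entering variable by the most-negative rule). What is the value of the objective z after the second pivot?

Ratio test on column x_1 — row 1: 9/5 = 9/5; row 2: 20/1 = 20. Minimum is 9/5 at row 1 (s1 leaves); pivot element 5.
Pivot on row 1; the z-row RHS becomes 0 − (-2)·(9/5) = 18/5.
Next entering variable (most negative z-row entry -26/5): x_2.
Ratio test on column x_2 — row 1: (9/5)/(2/5) = 9/2; row 2: (91/5)/(3/5) = 91/3. Minimum is 9/2 at row 1 (x_1 leaves); pivot element 2/5.
After the second pivot the z-row RHS is 18/5 − (-26/5)·(9/2) = 27.

27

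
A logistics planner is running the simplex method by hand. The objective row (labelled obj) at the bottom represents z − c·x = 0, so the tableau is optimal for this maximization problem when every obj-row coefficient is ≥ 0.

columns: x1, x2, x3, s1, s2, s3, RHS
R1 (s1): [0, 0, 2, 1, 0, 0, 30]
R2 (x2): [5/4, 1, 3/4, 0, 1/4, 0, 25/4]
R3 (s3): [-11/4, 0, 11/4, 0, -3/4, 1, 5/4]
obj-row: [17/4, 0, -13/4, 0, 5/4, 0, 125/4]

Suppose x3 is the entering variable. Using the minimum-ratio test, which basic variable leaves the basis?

Column x3 entries and ratios — s1: 30/2 = 15; x2: (25/4)/(3/4) = 25/3; s3: (5/4)/(11/4) = 5/11.
Smallest ratio is 5/11 in the row of s3, so s3 leaves.

s3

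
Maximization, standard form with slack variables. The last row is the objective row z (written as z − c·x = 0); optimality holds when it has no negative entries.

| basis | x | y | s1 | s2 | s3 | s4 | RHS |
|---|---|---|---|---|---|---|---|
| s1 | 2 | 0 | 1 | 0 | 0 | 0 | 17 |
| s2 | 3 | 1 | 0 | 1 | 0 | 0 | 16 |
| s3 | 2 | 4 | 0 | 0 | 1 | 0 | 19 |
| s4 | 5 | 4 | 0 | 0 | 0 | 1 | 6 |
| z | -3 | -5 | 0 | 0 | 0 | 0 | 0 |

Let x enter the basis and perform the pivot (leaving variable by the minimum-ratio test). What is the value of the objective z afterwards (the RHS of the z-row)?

Ratio test on column x — row 1: 17/2 = 17/2; row 2: 16/3 = 16/3; row 3: 19/2 = 19/2; row 4: 6/5 = 6/5. Minimum is 6/5 at row 4 (s4 leaves); pivot element 5.
Pivot on row 4; the z-row RHS becomes 0 − (-3)·(6/5) = 18/5.

18/5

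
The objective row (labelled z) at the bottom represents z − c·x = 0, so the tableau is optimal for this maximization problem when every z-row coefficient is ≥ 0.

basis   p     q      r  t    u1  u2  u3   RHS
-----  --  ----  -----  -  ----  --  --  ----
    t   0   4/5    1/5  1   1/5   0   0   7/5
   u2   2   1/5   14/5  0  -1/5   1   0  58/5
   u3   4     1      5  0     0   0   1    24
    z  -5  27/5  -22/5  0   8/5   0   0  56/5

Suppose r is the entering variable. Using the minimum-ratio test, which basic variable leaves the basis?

Column r entries and ratios — t: (7/5)/(1/5) = 7; u2: (58/5)/(14/5) = 29/7; u3: 24/5 = 24/5.
Smallest ratio is 29/7 in the row of u2, so u2 leaves.

u2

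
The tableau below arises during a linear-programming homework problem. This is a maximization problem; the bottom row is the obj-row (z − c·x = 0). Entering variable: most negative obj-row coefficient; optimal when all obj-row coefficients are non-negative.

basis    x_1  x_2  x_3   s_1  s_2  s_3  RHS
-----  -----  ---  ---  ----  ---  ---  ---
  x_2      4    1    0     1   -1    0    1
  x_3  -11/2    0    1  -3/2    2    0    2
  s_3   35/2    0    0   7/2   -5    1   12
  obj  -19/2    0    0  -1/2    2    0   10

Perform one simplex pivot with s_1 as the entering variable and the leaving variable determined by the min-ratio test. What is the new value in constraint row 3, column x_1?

7/2

Ratio test on column s_1 — row 1: 1/1 = 1; row 2: entry -3/2 ≤ 0; row 3: 12/(7/2) = 24/7. Minimum is 1 at row 1 (x_2 leaves); pivot element 1.
Divide row 1 by 1; eliminate column s_1 from the other rows.
Row 3 update in column x_1: 35/2 − (7/2)·4 = 7/2.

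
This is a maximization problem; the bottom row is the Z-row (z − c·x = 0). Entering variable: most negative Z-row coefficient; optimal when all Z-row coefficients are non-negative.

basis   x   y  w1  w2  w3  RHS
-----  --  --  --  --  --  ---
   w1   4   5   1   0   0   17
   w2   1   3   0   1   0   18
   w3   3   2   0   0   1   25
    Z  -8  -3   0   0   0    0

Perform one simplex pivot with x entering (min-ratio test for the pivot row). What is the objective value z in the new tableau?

Ratio test on column x — row 1: 17/4 = 17/4; row 2: 18/1 = 18; row 3: 25/3 = 25/3. Minimum is 17/4 at row 1 (w1 leaves); pivot element 4.
Pivot on row 1; the Z-row RHS becomes 0 − (-8)·(17/4) = 34.

34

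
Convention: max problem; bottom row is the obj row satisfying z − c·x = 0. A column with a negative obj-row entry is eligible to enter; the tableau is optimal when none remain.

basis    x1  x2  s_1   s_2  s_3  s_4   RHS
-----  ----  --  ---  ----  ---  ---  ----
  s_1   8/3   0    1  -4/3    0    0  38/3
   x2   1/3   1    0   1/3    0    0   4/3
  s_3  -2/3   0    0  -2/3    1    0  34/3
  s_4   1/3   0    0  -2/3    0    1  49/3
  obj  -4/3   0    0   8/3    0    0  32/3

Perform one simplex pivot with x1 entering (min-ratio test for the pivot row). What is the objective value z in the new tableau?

16

Ratio test on column x1 — row 1: (38/3)/(8/3) = 19/4; row 2: (4/3)/(1/3) = 4; row 3: entry -2/3 ≤ 0; row 4: (49/3)/(1/3) = 49. Minimum is 4 at row 2 (x2 leaves); pivot element 1/3.
Pivot on row 2; the obj-row RHS becomes 32/3 − (-4/3)·4 = 16.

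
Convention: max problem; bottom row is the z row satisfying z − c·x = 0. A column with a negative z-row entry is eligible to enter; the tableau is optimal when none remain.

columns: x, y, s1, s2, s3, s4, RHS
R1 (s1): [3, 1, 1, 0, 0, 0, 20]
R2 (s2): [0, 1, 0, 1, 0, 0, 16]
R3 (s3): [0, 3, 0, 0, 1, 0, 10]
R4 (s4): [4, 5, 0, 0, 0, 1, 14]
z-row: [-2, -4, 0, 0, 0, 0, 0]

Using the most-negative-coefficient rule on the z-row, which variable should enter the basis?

Negative z-row entries: x: -2, y: -4.
The most negative is -4 in column y, so y enters.

y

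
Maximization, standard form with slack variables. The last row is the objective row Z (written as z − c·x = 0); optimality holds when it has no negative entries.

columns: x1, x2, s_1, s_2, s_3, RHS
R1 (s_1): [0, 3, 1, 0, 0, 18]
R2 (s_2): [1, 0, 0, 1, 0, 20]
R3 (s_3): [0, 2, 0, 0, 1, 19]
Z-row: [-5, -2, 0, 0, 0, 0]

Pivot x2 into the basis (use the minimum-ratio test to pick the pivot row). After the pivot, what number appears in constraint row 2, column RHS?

20

Ratio test on column x2 — row 1: 18/3 = 6; row 2: entry 0 ≤ 0; row 3: 19/2 = 19/2. Minimum is 6 at row 1 (s_1 leaves); pivot element 3.
Divide row 1 by 3; eliminate column x2 from the other rows.
Row 2 update in column RHS: 20 − 0·6 = 20.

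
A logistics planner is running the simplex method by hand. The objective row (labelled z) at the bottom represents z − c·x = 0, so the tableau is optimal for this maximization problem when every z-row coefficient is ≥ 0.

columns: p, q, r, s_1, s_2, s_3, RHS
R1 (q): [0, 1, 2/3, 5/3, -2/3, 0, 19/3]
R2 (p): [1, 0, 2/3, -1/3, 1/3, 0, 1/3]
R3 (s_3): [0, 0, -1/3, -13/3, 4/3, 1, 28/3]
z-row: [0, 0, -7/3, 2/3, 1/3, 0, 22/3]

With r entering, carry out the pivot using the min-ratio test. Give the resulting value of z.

17/2

Ratio test on column r — row 1: (19/3)/(2/3) = 19/2; row 2: (1/3)/(2/3) = 1/2; row 3: entry -1/3 ≤ 0. Minimum is 1/2 at row 2 (p leaves); pivot element 2/3.
Pivot on row 2; the z-row RHS becomes 22/3 − (-7/3)·(1/2) = 17/2.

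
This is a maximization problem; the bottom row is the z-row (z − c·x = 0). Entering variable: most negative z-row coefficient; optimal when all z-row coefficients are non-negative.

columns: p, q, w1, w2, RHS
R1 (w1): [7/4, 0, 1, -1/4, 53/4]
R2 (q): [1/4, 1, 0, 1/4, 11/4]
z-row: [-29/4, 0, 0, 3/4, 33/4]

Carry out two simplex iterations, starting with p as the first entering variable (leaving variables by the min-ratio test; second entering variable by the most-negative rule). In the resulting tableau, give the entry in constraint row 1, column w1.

1/2

Ratio test on column p — row 1: (53/4)/(7/4) = 53/7; row 2: (11/4)/(1/4) = 11. Minimum is 53/7 at row 1 (w1 leaves); pivot element 7/4.
Divide row 1 by 7/4; eliminate column p from the other rows.
Second iteration: most negative z-row entry is -2/7 in column w2, so w2 enters.
Ratio test on column w2 — row 1: entry -1/7 ≤ 0; row 2: (6/7)/(2/7) = 3. Minimum is 3 at row 2 (q leaves); pivot element 2/7.
Divide row 2 by 2/7; eliminate column w2 from the other rows.
After both pivots, the entry at constraint row 1, column w1 is 1/2.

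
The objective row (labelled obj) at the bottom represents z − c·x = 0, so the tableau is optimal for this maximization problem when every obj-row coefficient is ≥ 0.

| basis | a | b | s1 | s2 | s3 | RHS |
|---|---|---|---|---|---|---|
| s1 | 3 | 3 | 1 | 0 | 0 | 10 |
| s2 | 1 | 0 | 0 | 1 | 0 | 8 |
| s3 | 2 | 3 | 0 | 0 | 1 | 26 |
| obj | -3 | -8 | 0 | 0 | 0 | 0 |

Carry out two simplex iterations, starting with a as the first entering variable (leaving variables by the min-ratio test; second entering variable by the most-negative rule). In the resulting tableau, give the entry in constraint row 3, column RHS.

Ratio test on column a — row 1: 10/3 = 10/3; row 2: 8/1 = 8; row 3: 26/2 = 13. Minimum is 10/3 at row 1 (s1 leaves); pivot element 3.
Divide row 1 by 3; eliminate column a from the other rows.
Second iteration: most negative obj-row entry is -5 in column b, so b enters.
Ratio test on column b — row 1: (10/3)/1 = 10/3; row 2: entry -1 ≤ 0; row 3: (58/3)/1 = 58/3. Minimum is 10/3 at row 1 (a leaves); pivot element 1.
Divide row 1 by 1; eliminate column b from the other rows.
After both pivots, the entry at constraint row 3, column RHS is 16.

16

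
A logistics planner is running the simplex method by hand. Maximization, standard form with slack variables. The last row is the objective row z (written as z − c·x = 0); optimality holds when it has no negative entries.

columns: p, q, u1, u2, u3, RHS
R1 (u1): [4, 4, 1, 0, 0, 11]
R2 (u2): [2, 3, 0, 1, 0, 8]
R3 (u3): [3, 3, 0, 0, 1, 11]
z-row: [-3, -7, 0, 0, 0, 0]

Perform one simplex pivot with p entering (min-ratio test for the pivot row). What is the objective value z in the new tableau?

33/4

Ratio test on column p — row 1: 11/4 = 11/4; row 2: 8/2 = 4; row 3: 11/3 = 11/3. Minimum is 11/4 at row 1 (u1 leaves); pivot element 4.
Pivot on row 1; the z-row RHS becomes 0 − (-3)·(11/4) = 33/4.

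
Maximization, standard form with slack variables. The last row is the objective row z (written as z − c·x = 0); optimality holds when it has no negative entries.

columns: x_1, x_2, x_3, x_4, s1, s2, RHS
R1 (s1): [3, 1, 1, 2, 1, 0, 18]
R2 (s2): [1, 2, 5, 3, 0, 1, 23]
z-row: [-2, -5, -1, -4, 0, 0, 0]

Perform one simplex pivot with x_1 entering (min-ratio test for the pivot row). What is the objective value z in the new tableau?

12

Ratio test on column x_1 — row 1: 18/3 = 6; row 2: 23/1 = 23. Minimum is 6 at row 1 (s1 leaves); pivot element 3.
Pivot on row 1; the z-row RHS becomes 0 − (-2)·6 = 12.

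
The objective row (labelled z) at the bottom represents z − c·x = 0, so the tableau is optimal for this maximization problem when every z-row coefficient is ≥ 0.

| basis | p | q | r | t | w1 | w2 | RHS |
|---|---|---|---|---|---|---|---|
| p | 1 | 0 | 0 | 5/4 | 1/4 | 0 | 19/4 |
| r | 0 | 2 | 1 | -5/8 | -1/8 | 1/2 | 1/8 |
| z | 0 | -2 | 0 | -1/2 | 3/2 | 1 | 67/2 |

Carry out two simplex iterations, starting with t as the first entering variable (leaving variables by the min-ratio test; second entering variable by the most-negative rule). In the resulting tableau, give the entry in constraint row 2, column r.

1/2

Ratio test on column t — row 1: (19/4)/(5/4) = 19/5; row 2: entry -5/8 ≤ 0. Minimum is 19/5 at row 1 (p leaves); pivot element 5/4.
Divide row 1 by 5/4; eliminate column t from the other rows.
Second iteration: most negative z-row entry is -2 in column q, so q enters.
Ratio test on column q — row 1: entry 0 ≤ 0; row 2: (5/2)/2 = 5/4. Minimum is 5/4 at row 2 (r leaves); pivot element 2.
Divide row 2 by 2; eliminate column q from the other rows.
After both pivots, the entry at constraint row 2, column r is 1/2.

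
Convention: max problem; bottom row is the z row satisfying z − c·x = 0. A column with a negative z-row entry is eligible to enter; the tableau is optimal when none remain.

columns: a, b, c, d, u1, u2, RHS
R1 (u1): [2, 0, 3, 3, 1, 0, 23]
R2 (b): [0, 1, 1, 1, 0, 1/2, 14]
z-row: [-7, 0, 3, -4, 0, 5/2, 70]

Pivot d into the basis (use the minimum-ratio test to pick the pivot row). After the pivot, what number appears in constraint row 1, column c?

1

Ratio test on column d — row 1: 23/3 = 23/3; row 2: 14/1 = 14. Minimum is 23/3 at row 1 (u1 leaves); pivot element 3.
Divide row 1 by 3; eliminate column d from the other rows.
In the new row 1, the c entry is the old entry divided by the pivot: 3/3 = 1.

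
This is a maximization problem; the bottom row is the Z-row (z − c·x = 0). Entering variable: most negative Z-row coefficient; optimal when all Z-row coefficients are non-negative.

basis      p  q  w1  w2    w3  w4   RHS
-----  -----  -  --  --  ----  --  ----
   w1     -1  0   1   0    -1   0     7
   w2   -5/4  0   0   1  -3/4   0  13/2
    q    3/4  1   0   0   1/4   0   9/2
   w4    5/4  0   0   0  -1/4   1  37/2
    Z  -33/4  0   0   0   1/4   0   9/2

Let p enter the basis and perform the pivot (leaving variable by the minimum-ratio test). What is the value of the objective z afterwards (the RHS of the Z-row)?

Ratio test on column p — row 1: entry -1 ≤ 0; row 2: entry -5/4 ≤ 0; row 3: (9/2)/(3/4) = 6; row 4: (37/2)/(5/4) = 74/5. Minimum is 6 at row 3 (q leaves); pivot element 3/4.
Pivot on row 3; the Z-row RHS becomes 9/2 − (-33/4)·6 = 54.

54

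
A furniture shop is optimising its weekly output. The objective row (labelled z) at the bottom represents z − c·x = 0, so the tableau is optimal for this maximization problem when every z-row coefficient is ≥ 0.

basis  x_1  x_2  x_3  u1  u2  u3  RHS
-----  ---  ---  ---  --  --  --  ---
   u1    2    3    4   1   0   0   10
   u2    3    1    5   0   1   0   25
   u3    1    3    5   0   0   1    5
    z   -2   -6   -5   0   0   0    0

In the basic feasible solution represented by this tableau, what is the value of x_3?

x_3 is not in the basis, so in the current basic feasible solution x_3 = 0.

0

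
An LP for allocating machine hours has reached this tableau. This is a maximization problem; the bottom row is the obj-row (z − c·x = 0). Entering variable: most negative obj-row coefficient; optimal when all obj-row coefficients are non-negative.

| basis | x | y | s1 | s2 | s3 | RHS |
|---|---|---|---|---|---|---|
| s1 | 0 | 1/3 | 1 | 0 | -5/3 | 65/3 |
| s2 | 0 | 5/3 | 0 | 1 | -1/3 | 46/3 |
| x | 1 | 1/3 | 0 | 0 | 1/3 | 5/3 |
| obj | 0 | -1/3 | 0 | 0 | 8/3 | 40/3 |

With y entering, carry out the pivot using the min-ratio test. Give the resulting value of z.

15

Ratio test on column y — row 1: (65/3)/(1/3) = 65; row 2: (46/3)/(5/3) = 46/5; row 3: (5/3)/(1/3) = 5. Minimum is 5 at row 3 (x leaves); pivot element 1/3.
Pivot on row 3; the obj-row RHS becomes 40/3 − (-1/3)·5 = 15.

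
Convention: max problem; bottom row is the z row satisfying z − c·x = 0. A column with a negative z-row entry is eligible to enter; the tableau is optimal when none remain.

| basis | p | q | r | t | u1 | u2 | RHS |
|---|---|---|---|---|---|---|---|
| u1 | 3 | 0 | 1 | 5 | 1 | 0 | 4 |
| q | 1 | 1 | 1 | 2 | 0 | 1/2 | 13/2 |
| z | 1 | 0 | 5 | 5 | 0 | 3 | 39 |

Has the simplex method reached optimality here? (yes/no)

yes

Every z-row coefficient is ≥ 0, so the tableau is optimal.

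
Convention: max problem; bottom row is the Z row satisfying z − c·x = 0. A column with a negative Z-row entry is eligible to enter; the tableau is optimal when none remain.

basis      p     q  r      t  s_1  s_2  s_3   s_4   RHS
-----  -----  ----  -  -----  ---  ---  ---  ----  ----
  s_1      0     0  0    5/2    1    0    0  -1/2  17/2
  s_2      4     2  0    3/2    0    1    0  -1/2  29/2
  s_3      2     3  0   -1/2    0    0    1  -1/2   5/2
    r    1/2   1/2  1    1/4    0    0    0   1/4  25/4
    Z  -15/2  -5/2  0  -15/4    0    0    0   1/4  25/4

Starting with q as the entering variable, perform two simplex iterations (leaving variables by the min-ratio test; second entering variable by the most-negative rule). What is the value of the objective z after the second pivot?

125/8

Ratio test on column q — row 1: entry 0 ≤ 0; row 2: (29/2)/2 = 29/4; row 3: (5/2)/3 = 5/6; row 4: (25/4)/(1/2) = 25/2. Minimum is 5/6 at row 3 (s_3 leaves); pivot element 3.
Pivot on row 3; the Z-row RHS becomes 25/4 − (-5/2)·(5/6) = 25/3.
Next entering variable (most negative Z-row entry -35/6): p.
Ratio test on column p — row 1: entry 0 ≤ 0; row 2: (77/6)/(8/3) = 77/16; row 3: (5/6)/(2/3) = 5/4; row 4: (35/6)/(1/6) = 35. Minimum is 5/4 at row 3 (q leaves); pivot element 2/3.
After the second pivot the Z-row RHS is 25/3 − (-35/6)·(5/4) = 125/8.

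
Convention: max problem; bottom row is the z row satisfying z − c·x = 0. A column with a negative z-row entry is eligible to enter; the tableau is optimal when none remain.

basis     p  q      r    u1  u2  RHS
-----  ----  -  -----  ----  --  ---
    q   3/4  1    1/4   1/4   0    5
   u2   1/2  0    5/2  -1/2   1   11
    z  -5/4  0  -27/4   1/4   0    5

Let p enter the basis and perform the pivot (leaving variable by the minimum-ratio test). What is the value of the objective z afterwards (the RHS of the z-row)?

Ratio test on column p — row 1: 5/(3/4) = 20/3; row 2: 11/(1/2) = 22. Minimum is 20/3 at row 1 (q leaves); pivot element 3/4.
Pivot on row 1; the z-row RHS becomes 5 − (-5/4)·(20/3) = 40/3.

40/3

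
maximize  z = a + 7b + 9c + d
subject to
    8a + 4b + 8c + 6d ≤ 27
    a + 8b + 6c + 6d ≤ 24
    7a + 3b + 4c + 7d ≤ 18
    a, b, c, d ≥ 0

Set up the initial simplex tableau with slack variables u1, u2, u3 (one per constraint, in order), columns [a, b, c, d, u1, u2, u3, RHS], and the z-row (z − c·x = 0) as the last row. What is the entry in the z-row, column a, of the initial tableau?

-1

The z-row carries the negated objective coefficients: the a entry is -1.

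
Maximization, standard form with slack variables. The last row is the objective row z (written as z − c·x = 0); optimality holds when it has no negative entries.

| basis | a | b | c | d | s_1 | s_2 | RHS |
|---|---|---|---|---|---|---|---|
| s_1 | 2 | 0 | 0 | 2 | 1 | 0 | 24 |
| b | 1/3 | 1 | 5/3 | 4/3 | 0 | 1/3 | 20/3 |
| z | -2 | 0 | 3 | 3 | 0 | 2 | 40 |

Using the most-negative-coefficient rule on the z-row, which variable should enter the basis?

a

Negative z-row entries: a: -2.
The most negative is -2 in column a, so a enters.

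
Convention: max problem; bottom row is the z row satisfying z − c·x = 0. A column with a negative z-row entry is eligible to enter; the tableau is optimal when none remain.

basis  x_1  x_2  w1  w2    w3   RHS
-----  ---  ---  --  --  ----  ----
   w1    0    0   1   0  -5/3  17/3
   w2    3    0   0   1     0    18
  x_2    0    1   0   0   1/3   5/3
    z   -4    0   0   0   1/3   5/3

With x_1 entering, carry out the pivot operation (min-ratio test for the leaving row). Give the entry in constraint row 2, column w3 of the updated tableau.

Ratio test on column x_1 — row 1: entry 0 ≤ 0; row 2: 18/3 = 6; row 3: entry 0 ≤ 0. Minimum is 6 at row 2 (w2 leaves); pivot element 3.
Divide row 2 by 3; eliminate column x_1 from the other rows.
In the new row 2, the w3 entry is the old entry divided by the pivot: 0/3 = 0.

0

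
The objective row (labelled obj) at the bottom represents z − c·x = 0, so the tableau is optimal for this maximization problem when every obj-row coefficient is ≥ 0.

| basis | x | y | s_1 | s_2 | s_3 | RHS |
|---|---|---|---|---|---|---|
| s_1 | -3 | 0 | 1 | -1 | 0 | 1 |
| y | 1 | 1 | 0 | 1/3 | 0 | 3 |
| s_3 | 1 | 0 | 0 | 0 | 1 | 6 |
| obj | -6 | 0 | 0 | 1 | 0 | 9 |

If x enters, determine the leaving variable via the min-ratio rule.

y

Column x entries and ratios — s_1: -3 ≤ 0, skip; y: 3/1 = 3; s_3: 6/1 = 6.
Smallest ratio is 3 in the row of y, so y leaves.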